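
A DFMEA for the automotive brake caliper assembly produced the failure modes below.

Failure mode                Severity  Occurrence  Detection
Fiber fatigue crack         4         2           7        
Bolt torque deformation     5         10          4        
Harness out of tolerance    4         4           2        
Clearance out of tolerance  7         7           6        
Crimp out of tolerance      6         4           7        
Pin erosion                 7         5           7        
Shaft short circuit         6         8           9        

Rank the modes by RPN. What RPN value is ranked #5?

168

RPN = Severity × Occurrence × Detection:
  Fiber fatigue crack: 4 × 2 × 7 = 56
  Bolt torque deformation: 5 × 10 × 4 = 200
  Harness out of tolerance: 4 × 4 × 2 = 32
  Clearance out of tolerance: 7 × 7 × 6 = 294
  Crimp out of tolerance: 6 × 4 × 7 = 168
  Pin erosion: 7 × 5 × 7 = 245
  Shaft short circuit: 6 × 8 × 9 = 432
Sorted descending: 432, 294, 245, 200, 168, 56, 32.
The fifth-highest RPN is 168 (Crimp out of tolerance).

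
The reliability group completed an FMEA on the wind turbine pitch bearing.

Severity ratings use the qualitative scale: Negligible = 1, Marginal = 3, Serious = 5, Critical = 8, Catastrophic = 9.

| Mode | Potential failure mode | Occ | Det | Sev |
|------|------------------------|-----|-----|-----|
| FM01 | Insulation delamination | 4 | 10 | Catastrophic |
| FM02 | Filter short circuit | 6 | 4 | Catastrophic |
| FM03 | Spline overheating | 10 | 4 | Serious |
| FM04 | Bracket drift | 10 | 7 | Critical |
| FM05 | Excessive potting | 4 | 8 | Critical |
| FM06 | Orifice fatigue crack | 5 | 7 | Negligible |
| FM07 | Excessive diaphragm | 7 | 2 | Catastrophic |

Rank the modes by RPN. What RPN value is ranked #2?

360

RPN = Severity × Occurrence × Detection:
  FM01: 9 × 4 × 10 = 360
  FM02: 9 × 6 × 4 = 216
  FM03: 5 × 10 × 4 = 200
  FM04: 8 × 10 × 7 = 560
  FM05: 8 × 4 × 8 = 256
  FM06: 1 × 5 × 7 = 35
  FM07: 9 × 7 × 2 = 126
Sorted descending: 560, 360, 256, 216, 200, 126, 35.
The second-highest RPN is 360 (FM01).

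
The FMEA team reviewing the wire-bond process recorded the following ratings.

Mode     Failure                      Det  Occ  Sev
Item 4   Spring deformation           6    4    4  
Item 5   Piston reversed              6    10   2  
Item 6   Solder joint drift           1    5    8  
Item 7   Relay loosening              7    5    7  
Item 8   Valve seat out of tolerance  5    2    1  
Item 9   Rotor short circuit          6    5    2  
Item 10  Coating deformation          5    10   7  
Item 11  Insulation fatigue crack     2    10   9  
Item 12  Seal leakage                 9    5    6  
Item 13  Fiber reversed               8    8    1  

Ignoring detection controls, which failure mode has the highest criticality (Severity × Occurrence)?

Criticality = Severity × Occurrence:
  Item 4: 4 × 4 = 16
  Item 5: 2 × 10 = 20
  Item 6: 8 × 5 = 40
  Item 7: 7 × 5 = 35
  Item 8: 1 × 2 = 2
  Item 9: 2 × 5 = 10
  Item 10: 7 × 10 = 70
  Item 11: 9 × 10 = 90
  Item 12: 6 × 5 = 30
  Item 13: 1 × 8 = 8
Highest criticality is 90 → Item 11.

Item 11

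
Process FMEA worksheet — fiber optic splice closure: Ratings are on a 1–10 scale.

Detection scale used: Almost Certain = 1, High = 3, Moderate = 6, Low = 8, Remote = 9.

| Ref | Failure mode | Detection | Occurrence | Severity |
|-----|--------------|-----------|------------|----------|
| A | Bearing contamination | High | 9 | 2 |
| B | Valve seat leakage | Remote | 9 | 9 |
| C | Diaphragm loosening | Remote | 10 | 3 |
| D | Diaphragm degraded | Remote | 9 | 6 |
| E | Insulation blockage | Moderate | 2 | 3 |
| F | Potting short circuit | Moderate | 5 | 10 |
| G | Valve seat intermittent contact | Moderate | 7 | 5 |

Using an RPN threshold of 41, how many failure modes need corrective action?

RPN = Severity × Occurrence × Detection:
  A: 2 × 9 × 3 = 54
  B: 9 × 9 × 9 = 729
  C: 3 × 10 × 9 = 270
  D: 6 × 9 × 9 = 486
  E: 3 × 2 × 6 = 36
  F: 10 × 5 × 6 = 300
  G: 5 × 7 × 6 = 210
Modes with RPN ≥ 41: A (54), B (729), C (270), D (486), F (300), G (210) → 6.

6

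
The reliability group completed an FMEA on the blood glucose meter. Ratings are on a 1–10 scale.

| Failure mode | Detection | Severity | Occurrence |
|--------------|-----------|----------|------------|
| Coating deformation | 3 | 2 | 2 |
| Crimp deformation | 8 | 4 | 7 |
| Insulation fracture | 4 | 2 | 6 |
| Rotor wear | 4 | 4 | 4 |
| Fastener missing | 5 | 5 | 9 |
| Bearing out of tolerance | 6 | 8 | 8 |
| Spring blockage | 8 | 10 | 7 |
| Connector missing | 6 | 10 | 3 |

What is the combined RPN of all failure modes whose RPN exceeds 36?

RPN = Severity × Occurrence × Detection:
  Coating deformation: 2 × 2 × 3 = 12
  Crimp deformation: 4 × 7 × 8 = 224
  Insulation fracture: 2 × 6 × 4 = 48
  Rotor wear: 4 × 4 × 4 = 64
  Fastener missing: 5 × 9 × 5 = 225
  Bearing out of tolerance: 8 × 8 × 6 = 384
  Spring blockage: 10 × 7 × 8 = 560
  Connector missing: 10 × 3 × 6 = 180
RPN > 36: Crimp deformation (224), Insulation fracture (48), Rotor wear (64), Fastener missing (225), Bearing out of tolerance (384), Spring blockage (560), Connector missing (180).
Sum: 224 + 48 + 64 + 225 + 384 + 560 + 180 = 1685.

1685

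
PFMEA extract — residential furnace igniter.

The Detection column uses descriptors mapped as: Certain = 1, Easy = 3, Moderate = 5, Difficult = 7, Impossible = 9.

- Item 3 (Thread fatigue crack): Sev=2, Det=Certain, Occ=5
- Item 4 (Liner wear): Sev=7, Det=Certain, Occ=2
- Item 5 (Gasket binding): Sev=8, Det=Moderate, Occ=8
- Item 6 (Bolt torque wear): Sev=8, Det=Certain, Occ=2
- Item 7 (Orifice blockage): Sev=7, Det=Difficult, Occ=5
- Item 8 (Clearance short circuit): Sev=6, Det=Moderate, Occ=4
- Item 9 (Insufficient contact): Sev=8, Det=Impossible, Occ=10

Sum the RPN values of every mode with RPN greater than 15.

RPN = Severity × Occurrence × Detection:
  Item 3: 2 × 5 × 1 = 10
  Item 4: 7 × 2 × 1 = 14
  Item 5: 8 × 8 × 5 = 320
  Item 6: 8 × 2 × 1 = 16
  Item 7: 7 × 5 × 7 = 245
  Item 8: 6 × 4 × 5 = 120
  Item 9: 8 × 10 × 9 = 720
RPN > 15: Item 5 (320), Item 6 (16), Item 7 (245), Item 8 (120), Item 9 (720).
Sum: 320 + 16 + 245 + 120 + 720 = 1421.

1421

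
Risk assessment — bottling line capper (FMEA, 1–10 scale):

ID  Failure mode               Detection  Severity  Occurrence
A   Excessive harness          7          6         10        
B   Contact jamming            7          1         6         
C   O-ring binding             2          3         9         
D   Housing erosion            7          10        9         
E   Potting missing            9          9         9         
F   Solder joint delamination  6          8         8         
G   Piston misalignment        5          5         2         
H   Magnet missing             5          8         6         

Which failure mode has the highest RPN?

E

RPN = Severity × Occurrence × Detection:
  A: 6 × 10 × 7 = 420
  B: 1 × 6 × 7 = 42
  C: 3 × 9 × 2 = 54
  D: 10 × 9 × 7 = 630
  E: 9 × 9 × 9 = 729
  F: 8 × 8 × 6 = 384
  G: 5 × 2 × 5 = 50
  H: 8 × 6 × 5 = 240
Highest RPN is 729 → E.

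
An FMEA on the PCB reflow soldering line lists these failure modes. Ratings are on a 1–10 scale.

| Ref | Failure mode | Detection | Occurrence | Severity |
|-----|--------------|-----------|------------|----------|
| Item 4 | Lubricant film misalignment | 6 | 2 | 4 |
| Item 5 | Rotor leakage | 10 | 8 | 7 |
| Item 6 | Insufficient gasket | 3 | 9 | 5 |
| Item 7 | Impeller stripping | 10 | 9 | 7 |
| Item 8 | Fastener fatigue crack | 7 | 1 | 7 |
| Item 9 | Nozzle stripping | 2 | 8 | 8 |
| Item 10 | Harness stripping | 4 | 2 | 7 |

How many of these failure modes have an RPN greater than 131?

RPN = Severity × Occurrence × Detection:
  Item 4: 4 × 2 × 6 = 48
  Item 5: 7 × 8 × 10 = 560
  Item 6: 5 × 9 × 3 = 135
  Item 7: 7 × 9 × 10 = 630
  Item 8: 7 × 1 × 7 = 49
  Item 9: 8 × 8 × 2 = 128
  Item 10: 7 × 2 × 4 = 56
Modes with RPN > 131: Item 5 (560), Item 6 (135), Item 7 (630) → 3.

3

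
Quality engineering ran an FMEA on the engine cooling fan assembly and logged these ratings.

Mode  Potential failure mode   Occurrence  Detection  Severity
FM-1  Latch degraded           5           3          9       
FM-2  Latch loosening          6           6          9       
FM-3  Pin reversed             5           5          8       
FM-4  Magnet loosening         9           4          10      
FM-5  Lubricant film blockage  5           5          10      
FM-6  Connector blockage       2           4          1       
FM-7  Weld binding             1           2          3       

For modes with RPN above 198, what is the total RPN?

1134

RPN = Severity × Occurrence × Detection:
  FM-1: 9 × 5 × 3 = 135
  FM-2: 9 × 6 × 6 = 324
  FM-3: 8 × 5 × 5 = 200
  FM-4: 10 × 9 × 4 = 360
  FM-5: 10 × 5 × 5 = 250
  FM-6: 1 × 2 × 4 = 8
  FM-7: 3 × 1 × 2 = 6
RPN > 198: FM-2 (324), FM-3 (200), FM-4 (360), FM-5 (250).
Sum: 324 + 200 + 360 + 250 = 1134.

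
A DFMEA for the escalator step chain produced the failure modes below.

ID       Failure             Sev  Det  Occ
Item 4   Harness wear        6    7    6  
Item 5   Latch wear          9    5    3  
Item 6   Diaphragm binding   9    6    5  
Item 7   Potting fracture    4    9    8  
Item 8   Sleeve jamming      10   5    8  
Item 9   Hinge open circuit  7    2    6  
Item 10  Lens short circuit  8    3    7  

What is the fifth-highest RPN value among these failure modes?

168

RPN = Severity × Occurrence × Detection:
  Item 4: 6 × 6 × 7 = 252
  Item 5: 9 × 3 × 5 = 135
  Item 6: 9 × 5 × 6 = 270
  Item 7: 4 × 8 × 9 = 288
  Item 8: 10 × 8 × 5 = 400
  Item 9: 7 × 6 × 2 = 84
  Item 10: 8 × 7 × 3 = 168
Sorted descending: 400, 288, 270, 252, 168, 135, 84.
The fifth-highest RPN is 168 (Item 10).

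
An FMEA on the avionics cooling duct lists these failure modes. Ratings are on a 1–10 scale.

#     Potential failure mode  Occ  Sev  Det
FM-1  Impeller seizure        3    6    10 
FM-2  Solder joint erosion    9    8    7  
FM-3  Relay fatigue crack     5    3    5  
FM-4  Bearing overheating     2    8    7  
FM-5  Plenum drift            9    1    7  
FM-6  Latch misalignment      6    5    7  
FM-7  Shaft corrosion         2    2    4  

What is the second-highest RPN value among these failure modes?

210

RPN = Severity × Occurrence × Detection:
  FM-1: 6 × 3 × 10 = 180
  FM-2: 8 × 9 × 7 = 504
  FM-3: 3 × 5 × 5 = 75
  FM-4: 8 × 2 × 7 = 112
  FM-5: 1 × 9 × 7 = 63
  FM-6: 5 × 6 × 7 = 210
  FM-7: 2 × 2 × 4 = 16
Sorted descending: 504, 210, 180, 112, 75, 63, 16.
The second-highest RPN is 210 (FM-6).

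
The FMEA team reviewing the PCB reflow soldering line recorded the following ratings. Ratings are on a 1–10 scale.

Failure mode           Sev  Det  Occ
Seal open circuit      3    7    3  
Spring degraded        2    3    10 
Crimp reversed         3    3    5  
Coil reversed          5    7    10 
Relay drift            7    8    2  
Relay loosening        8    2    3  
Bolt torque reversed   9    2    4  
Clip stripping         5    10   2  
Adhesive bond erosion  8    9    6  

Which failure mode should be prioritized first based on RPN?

Adhesive bond erosion

RPN = Severity × Occurrence × Detection:
  Seal open circuit: 3 × 3 × 7 = 63
  Spring degraded: 2 × 10 × 3 = 60
  Crimp reversed: 3 × 5 × 3 = 45
  Coil reversed: 5 × 10 × 7 = 350
  Relay drift: 7 × 2 × 8 = 112
  Relay loosening: 8 × 3 × 2 = 48
  Bolt torque reversed: 9 × 4 × 2 = 72
  Clip stripping: 5 × 2 × 10 = 100
  Adhesive bond erosion: 8 × 6 × 9 = 432
Highest RPN is 432 → Adhesive bond erosion.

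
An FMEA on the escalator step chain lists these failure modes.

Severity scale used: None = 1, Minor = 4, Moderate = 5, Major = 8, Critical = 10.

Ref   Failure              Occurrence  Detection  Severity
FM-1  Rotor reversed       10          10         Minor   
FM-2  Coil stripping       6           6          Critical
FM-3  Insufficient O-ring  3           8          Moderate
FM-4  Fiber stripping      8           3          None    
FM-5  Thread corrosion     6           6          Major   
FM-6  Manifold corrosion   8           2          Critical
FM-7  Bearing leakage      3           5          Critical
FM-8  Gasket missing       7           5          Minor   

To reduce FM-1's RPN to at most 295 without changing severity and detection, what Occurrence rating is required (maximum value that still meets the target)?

7

FM-1: S=4, O=10, D=10 → current RPN = 400.
Fixed product = 40. Need 40 × O ≤ 295, so O ≤ 295/40 = 7.38.
Maximum integer Occurrence rating = 7 (gives RPN 280; O=8 would give 320 > 295).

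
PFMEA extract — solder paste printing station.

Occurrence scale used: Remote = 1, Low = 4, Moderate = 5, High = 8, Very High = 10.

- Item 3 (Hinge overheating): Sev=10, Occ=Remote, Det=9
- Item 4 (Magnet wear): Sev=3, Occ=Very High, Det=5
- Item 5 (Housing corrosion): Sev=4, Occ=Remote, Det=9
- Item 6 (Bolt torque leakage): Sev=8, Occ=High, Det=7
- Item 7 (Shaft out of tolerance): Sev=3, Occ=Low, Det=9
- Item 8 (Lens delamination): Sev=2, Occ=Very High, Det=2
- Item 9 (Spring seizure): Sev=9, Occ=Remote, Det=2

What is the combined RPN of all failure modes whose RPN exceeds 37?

836

RPN = Severity × Occurrence × Detection:
  Item 3: 10 × 1 × 9 = 90
  Item 4: 3 × 10 × 5 = 150
  Item 5: 4 × 1 × 9 = 36
  Item 6: 8 × 8 × 7 = 448
  Item 7: 3 × 4 × 9 = 108
  Item 8: 2 × 10 × 2 = 40
  Item 9: 9 × 1 × 2 = 18
RPN > 37: Item 3 (90), Item 4 (150), Item 6 (448), Item 7 (108), Item 8 (40).
Sum: 90 + 150 + 448 + 108 + 40 = 836.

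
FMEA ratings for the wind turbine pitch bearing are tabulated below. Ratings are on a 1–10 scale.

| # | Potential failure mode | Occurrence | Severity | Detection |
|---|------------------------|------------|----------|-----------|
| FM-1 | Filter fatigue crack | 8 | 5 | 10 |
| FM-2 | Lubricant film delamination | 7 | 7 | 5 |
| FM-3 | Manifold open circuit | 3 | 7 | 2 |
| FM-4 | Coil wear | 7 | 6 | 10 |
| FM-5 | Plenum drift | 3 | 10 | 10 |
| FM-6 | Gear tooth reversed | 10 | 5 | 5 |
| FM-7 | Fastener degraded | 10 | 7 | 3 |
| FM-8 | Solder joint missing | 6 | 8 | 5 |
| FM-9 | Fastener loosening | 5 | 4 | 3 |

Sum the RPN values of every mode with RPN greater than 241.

1615

RPN = Severity × Occurrence × Detection:
  FM-1: 5 × 8 × 10 = 400
  FM-2: 7 × 7 × 5 = 245
  FM-3: 7 × 3 × 2 = 42
  FM-4: 6 × 7 × 10 = 420
  FM-5: 10 × 3 × 10 = 300
  FM-6: 5 × 10 × 5 = 250
  FM-7: 7 × 10 × 3 = 210
  FM-8: 8 × 6 × 5 = 240
  FM-9: 4 × 5 × 3 = 60
RPN > 241: FM-1 (400), FM-2 (245), FM-4 (420), FM-5 (300), FM-6 (250).
Sum: 400 + 245 + 420 + 300 + 250 = 1615.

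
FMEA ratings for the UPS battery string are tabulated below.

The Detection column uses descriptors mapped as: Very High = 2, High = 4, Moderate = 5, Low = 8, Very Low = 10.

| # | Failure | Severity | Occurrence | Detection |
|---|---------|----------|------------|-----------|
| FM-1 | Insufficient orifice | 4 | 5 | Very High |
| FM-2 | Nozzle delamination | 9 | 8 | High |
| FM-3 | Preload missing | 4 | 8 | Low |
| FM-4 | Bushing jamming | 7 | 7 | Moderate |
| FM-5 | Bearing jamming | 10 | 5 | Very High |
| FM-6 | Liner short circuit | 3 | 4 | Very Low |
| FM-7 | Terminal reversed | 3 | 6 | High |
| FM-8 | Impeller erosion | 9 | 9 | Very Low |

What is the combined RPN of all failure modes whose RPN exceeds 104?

1719

RPN = Severity × Occurrence × Detection:
  FM-1: 4 × 5 × 2 = 40
  FM-2: 9 × 8 × 4 = 288
  FM-3: 4 × 8 × 8 = 256
  FM-4: 7 × 7 × 5 = 245
  FM-5: 10 × 5 × 2 = 100
  FM-6: 3 × 4 × 10 = 120
  FM-7: 3 × 6 × 4 = 72
  FM-8: 9 × 9 × 10 = 810
RPN > 104: FM-2 (288), FM-3 (256), FM-4 (245), FM-6 (120), FM-8 (810).
Sum: 288 + 256 + 245 + 120 + 810 = 1719.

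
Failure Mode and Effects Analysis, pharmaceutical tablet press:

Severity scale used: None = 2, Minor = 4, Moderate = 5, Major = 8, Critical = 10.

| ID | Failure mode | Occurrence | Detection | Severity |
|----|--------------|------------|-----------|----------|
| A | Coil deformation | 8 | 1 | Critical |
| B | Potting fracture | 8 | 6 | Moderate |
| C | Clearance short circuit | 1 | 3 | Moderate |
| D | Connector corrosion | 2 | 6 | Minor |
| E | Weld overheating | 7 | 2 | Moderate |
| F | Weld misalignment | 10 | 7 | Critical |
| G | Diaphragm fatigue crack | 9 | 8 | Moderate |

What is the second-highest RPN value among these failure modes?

RPN = Severity × Occurrence × Detection:
  A: 10 × 8 × 1 = 80
  B: 5 × 8 × 6 = 240
  C: 5 × 1 × 3 = 15
  D: 4 × 2 × 6 = 48
  E: 5 × 7 × 2 = 70
  F: 10 × 10 × 7 = 700
  G: 5 × 9 × 8 = 360
Sorted descending: 700, 360, 240, 80, 70, 48, 15.
The second-highest RPN is 360 (G).

360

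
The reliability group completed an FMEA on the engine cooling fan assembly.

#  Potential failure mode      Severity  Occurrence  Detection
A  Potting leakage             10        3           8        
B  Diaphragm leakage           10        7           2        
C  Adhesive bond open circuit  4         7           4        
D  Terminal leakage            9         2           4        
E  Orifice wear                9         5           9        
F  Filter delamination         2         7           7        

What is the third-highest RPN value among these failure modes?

140

RPN = Severity × Occurrence × Detection:
  A: 10 × 3 × 8 = 240
  B: 10 × 7 × 2 = 140
  C: 4 × 7 × 4 = 112
  D: 9 × 2 × 4 = 72
  E: 9 × 5 × 9 = 405
  F: 2 × 7 × 7 = 98
Sorted descending: 405, 240, 140, 112, 98, 72.
The third-highest RPN is 140 (B).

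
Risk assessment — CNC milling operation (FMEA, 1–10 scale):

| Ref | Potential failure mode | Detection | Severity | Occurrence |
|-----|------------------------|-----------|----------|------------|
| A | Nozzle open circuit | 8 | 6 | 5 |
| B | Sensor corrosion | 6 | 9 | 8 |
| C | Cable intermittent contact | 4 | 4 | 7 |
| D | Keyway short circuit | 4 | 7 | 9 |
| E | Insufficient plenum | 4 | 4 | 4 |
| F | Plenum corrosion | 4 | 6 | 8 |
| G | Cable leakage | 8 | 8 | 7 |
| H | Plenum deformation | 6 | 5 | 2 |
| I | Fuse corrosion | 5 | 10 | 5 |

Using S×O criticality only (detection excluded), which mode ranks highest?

B

Criticality = Severity × Occurrence:
  A: 6 × 5 = 30
  B: 9 × 8 = 72
  C: 4 × 7 = 28
  D: 7 × 9 = 63
  E: 4 × 4 = 16
  F: 6 × 8 = 48
  G: 8 × 7 = 56
  H: 5 × 2 = 10
  I: 10 × 5 = 50
Highest criticality is 72 → B.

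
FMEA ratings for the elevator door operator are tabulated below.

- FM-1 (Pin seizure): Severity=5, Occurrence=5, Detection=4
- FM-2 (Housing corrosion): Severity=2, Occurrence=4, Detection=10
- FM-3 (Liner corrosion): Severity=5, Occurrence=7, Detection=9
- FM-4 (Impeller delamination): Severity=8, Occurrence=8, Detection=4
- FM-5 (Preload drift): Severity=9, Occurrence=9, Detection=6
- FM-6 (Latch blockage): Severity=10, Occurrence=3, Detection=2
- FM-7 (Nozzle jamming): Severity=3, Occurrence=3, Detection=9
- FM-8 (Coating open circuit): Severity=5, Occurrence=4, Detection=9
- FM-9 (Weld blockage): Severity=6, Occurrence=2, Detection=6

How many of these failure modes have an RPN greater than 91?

RPN = Severity × Occurrence × Detection:
  FM-1: 5 × 5 × 4 = 100
  FM-2: 2 × 4 × 10 = 80
  FM-3: 5 × 7 × 9 = 315
  FM-4: 8 × 8 × 4 = 256
  FM-5: 9 × 9 × 6 = 486
  FM-6: 10 × 3 × 2 = 60
  FM-7: 3 × 3 × 9 = 81
  FM-8: 5 × 4 × 9 = 180
  FM-9: 6 × 2 × 6 = 72
Modes with RPN > 91: FM-1 (100), FM-3 (315), FM-4 (256), FM-5 (486), FM-8 (180) → 5.

5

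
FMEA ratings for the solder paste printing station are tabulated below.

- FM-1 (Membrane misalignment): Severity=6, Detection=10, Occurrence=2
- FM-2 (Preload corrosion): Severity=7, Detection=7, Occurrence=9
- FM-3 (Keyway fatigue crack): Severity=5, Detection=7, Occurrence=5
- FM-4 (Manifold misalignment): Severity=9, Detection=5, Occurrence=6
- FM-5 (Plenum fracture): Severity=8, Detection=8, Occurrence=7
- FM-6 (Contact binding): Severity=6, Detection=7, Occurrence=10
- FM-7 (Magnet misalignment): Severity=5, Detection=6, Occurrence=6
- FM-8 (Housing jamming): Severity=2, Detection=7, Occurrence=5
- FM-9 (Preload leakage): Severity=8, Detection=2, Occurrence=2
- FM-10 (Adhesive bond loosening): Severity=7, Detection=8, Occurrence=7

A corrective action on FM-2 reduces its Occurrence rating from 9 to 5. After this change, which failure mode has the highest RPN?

FM-5

RPN = Severity × Occurrence × Detection:
  FM-1: 6 × 2 × 10 = 120
  FM-2: 7 × 9 × 7 = 441
  FM-3: 5 × 5 × 7 = 175
  FM-4: 9 × 6 × 5 = 270
  FM-5: 8 × 7 × 8 = 448
  FM-6: 6 × 10 × 7 = 420
  FM-7: 5 × 6 × 6 = 180
  FM-8: 2 × 5 × 7 = 70
  FM-9: 8 × 2 × 2 = 32
  FM-10: 7 × 7 × 8 = 392
After action: FM-2 → 7 × 5 × 7 = 245.
Revised RPNs: FM-5=448, FM-6=420, FM-10=392, FM-4=270, FM-2=245, FM-7=180, FM-3=175, FM-1=120, FM-8=70, FM-9=32.
Highest is now FM-5 (448).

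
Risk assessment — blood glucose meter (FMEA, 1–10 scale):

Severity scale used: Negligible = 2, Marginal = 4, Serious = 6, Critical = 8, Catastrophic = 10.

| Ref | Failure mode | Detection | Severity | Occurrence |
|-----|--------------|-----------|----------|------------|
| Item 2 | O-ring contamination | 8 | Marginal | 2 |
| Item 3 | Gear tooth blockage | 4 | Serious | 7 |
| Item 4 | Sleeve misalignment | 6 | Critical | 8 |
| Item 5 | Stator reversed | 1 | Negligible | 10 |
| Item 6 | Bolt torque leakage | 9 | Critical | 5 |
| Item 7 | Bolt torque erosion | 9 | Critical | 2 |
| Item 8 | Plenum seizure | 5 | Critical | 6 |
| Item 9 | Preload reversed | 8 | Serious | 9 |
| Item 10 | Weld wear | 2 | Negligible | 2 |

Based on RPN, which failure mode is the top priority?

Item 9

RPN = Severity × Occurrence × Detection:
  Item 2: 4 × 2 × 8 = 64
  Item 3: 6 × 7 × 4 = 168
  Item 4: 8 × 8 × 6 = 384
  Item 5: 2 × 10 × 1 = 20
  Item 6: 8 × 5 × 9 = 360
  Item 7: 8 × 2 × 9 = 144
  Item 8: 8 × 6 × 5 = 240
  Item 9: 6 × 9 × 8 = 432
  Item 10: 2 × 2 × 2 = 8
Highest RPN is 432 → Item 9.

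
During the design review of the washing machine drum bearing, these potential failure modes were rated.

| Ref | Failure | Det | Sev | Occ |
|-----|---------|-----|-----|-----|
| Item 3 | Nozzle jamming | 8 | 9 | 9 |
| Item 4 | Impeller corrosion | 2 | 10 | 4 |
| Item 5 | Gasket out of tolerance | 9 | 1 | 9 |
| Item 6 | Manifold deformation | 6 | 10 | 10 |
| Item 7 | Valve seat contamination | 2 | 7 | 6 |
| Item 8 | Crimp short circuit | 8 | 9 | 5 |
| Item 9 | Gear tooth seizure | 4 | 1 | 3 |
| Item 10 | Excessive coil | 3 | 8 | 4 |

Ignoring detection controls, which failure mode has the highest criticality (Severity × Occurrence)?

Item 6

Criticality = Severity × Occurrence:
  Item 3: 9 × 9 = 81
  Item 4: 10 × 4 = 40
  Item 5: 1 × 9 = 9
  Item 6: 10 × 10 = 100
  Item 7: 7 × 6 = 42
  Item 8: 9 × 5 = 45
  Item 9: 1 × 3 = 3
  Item 10: 8 × 4 = 32
Highest criticality is 100 → Item 6.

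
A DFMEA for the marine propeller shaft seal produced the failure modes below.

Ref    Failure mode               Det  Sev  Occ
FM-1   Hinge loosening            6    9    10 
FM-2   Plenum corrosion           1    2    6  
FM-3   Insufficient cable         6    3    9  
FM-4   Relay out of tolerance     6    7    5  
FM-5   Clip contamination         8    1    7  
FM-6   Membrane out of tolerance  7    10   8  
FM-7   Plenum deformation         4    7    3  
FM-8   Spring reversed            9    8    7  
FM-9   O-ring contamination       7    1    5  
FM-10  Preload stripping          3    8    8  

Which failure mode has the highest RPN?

FM-6

RPN = Severity × Occurrence × Detection:
  FM-1: 9 × 10 × 6 = 540
  FM-2: 2 × 6 × 1 = 12
  FM-3: 3 × 9 × 6 = 162
  FM-4: 7 × 5 × 6 = 210
  FM-5: 1 × 7 × 8 = 56
  FM-6: 10 × 8 × 7 = 560
  FM-7: 7 × 3 × 4 = 84
  FM-8: 8 × 7 × 9 = 504
  FM-9: 1 × 5 × 7 = 35
  FM-10: 8 × 8 × 3 = 192
Highest RPN is 560 → FM-6.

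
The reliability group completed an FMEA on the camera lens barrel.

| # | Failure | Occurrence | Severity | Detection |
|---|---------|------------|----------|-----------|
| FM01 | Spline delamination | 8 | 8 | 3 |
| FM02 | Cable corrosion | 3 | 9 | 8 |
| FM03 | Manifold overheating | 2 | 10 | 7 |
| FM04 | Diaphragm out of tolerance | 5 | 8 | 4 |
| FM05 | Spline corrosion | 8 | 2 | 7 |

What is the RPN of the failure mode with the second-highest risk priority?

192

RPN = Severity × Occurrence × Detection:
  FM01: 8 × 8 × 3 = 192
  FM02: 9 × 3 × 8 = 216
  FM03: 10 × 2 × 7 = 140
  FM04: 8 × 5 × 4 = 160
  FM05: 2 × 8 × 7 = 112
Sorted descending: 216, 192, 160, 140, 112.
The second-highest RPN is 192 (FM01).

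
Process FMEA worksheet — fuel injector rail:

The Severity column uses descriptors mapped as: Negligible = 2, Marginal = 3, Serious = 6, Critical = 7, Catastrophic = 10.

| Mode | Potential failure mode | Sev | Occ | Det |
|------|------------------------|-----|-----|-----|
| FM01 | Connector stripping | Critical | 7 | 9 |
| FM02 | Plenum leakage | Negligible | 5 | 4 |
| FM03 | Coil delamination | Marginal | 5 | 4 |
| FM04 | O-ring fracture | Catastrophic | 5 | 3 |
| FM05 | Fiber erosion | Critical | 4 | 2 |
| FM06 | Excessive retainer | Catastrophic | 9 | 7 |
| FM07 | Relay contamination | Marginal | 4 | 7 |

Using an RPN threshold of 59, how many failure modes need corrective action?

RPN = Severity × Occurrence × Detection:
  FM01: 7 × 7 × 9 = 441
  FM02: 2 × 5 × 4 = 40
  FM03: 3 × 5 × 4 = 60
  FM04: 10 × 5 × 3 = 150
  FM05: 7 × 4 × 2 = 56
  FM06: 10 × 9 × 7 = 630
  FM07: 3 × 4 × 7 = 84
Modes with RPN ≥ 59: FM01 (441), FM03 (60), FM04 (150), FM06 (630), FM07 (84) → 5.

5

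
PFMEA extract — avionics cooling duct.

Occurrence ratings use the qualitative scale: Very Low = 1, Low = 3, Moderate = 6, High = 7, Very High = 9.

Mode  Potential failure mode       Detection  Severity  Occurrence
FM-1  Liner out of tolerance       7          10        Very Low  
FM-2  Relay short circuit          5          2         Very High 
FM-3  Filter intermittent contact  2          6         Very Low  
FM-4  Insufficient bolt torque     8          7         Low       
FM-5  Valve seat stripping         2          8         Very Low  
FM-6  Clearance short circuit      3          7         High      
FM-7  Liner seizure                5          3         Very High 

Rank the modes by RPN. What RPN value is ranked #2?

RPN = Severity × Occurrence × Detection:
  FM-1: 10 × 1 × 7 = 70
  FM-2: 2 × 9 × 5 = 90
  FM-3: 6 × 1 × 2 = 12
  FM-4: 7 × 3 × 8 = 168
  FM-5: 8 × 1 × 2 = 16
  FM-6: 7 × 7 × 3 = 147
  FM-7: 3 × 9 × 5 = 135
Sorted descending: 168, 147, 135, 90, 70, 16, 12.
The second-highest RPN is 147 (FM-6).

147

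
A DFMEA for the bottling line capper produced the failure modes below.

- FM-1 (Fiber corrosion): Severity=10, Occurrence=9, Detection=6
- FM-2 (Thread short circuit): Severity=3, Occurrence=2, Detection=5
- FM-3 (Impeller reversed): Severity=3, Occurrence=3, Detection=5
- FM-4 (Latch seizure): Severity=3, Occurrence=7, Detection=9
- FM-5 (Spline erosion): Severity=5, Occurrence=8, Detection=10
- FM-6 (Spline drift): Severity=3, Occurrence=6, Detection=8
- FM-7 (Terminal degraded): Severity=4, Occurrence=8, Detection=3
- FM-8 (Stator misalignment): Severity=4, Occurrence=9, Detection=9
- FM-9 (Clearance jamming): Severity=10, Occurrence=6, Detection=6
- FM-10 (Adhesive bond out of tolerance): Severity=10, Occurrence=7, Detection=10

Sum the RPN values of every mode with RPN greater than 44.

RPN = Severity × Occurrence × Detection:
  FM-1: 10 × 9 × 6 = 540
  FM-2: 3 × 2 × 5 = 30
  FM-3: 3 × 3 × 5 = 45
  FM-4: 3 × 7 × 9 = 189
  FM-5: 5 × 8 × 10 = 400
  FM-6: 3 × 6 × 8 = 144
  FM-7: 4 × 8 × 3 = 96
  FM-8: 4 × 9 × 9 = 324
  FM-9: 10 × 6 × 6 = 360
  FM-10: 10 × 7 × 10 = 700
RPN > 44: FM-1 (540), FM-3 (45), FM-4 (189), FM-5 (400), FM-6 (144), FM-7 (96), FM-8 (324), FM-9 (360), FM-10 (700).
Sum: 540 + 45 + 189 + 400 + 144 + 96 + 324 + 360 + 700 = 2798.

2798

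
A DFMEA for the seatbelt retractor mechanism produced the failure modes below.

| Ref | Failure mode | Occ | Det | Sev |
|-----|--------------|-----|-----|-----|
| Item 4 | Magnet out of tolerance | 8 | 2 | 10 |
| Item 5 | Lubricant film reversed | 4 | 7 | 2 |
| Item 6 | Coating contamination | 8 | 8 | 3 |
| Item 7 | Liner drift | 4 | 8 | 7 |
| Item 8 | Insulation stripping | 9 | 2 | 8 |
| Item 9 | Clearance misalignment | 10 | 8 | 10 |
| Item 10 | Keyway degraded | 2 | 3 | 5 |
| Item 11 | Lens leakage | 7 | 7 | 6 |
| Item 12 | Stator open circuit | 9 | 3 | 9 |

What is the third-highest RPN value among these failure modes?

RPN = Severity × Occurrence × Detection:
  Item 4: 10 × 8 × 2 = 160
  Item 5: 2 × 4 × 7 = 56
  Item 6: 3 × 8 × 8 = 192
  Item 7: 7 × 4 × 8 = 224
  Item 8: 8 × 9 × 2 = 144
  Item 9: 10 × 10 × 8 = 800
  Item 10: 5 × 2 × 3 = 30
  Item 11: 6 × 7 × 7 = 294
  Item 12: 9 × 9 × 3 = 243
Sorted descending: 800, 294, 243, 224, 192, 160, 144, 56, 30.
The third-highest RPN is 243 (Item 12).

243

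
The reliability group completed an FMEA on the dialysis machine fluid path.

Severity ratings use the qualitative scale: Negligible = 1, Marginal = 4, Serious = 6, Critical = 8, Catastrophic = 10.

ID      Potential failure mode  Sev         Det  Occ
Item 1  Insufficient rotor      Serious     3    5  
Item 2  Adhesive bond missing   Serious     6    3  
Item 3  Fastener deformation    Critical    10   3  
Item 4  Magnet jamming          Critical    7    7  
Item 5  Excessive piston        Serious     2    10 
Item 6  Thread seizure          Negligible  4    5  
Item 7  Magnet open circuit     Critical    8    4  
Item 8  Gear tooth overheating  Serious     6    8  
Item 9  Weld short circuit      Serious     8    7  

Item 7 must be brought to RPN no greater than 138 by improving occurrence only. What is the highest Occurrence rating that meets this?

2

Item 7: S=8, O=4, D=8 → current RPN = 256.
Fixed product = 64. Need 64 × O ≤ 138, so O ≤ 138/64 = 2.16.
Maximum integer Occurrence rating = 2 (gives RPN 128; O=3 would give 192 > 138).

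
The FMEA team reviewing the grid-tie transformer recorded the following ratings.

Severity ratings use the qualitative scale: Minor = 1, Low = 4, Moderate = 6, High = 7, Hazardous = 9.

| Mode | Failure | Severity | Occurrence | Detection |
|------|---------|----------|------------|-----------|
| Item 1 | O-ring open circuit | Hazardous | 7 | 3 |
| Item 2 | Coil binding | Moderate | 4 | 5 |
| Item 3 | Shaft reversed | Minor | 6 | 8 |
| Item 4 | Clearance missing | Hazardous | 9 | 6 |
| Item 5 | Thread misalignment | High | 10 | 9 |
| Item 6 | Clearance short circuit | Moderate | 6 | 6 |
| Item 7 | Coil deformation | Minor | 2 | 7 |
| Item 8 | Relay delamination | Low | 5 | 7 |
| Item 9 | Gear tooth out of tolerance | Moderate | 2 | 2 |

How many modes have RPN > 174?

4

RPN = Severity × Occurrence × Detection:
  Item 1: 9 × 7 × 3 = 189
  Item 2: 6 × 4 × 5 = 120
  Item 3: 1 × 6 × 8 = 48
  Item 4: 9 × 9 × 6 = 486
  Item 5: 7 × 10 × 9 = 630
  Item 6: 6 × 6 × 6 = 216
  Item 7: 1 × 2 × 7 = 14
  Item 8: 4 × 5 × 7 = 140
  Item 9: 6 × 2 × 2 = 24
Modes with RPN > 174: Item 1 (189), Item 4 (486), Item 5 (630), Item 6 (216) → 4.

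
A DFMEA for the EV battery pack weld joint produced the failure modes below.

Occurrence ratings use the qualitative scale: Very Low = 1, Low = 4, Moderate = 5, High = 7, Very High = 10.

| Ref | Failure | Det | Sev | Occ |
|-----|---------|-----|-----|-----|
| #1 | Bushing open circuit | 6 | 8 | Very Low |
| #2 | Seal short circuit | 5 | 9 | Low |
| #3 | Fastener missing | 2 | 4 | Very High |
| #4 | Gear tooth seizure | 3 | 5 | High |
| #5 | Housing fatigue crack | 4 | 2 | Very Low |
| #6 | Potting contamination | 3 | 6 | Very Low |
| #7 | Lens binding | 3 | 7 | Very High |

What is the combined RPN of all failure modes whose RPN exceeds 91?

RPN = Severity × Occurrence × Detection:
  #1: 8 × 1 × 6 = 48
  #2: 9 × 4 × 5 = 180
  #3: 4 × 10 × 2 = 80
  #4: 5 × 7 × 3 = 105
  #5: 2 × 1 × 4 = 8
  #6: 6 × 1 × 3 = 18
  #7: 7 × 10 × 3 = 210
RPN > 91: #2 (180), #4 (105), #7 (210).
Sum: 180 + 105 + 210 = 495.

495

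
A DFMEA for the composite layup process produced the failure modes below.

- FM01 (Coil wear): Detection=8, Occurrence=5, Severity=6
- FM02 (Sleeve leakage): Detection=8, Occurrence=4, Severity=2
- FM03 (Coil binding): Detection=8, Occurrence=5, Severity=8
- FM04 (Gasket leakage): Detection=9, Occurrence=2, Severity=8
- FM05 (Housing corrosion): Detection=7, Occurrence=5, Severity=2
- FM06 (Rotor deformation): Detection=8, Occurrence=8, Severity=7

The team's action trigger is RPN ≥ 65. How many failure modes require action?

5

RPN = Severity × Occurrence × Detection:
  FM01: 6 × 5 × 8 = 240
  FM02: 2 × 4 × 8 = 64
  FM03: 8 × 5 × 8 = 320
  FM04: 8 × 2 × 9 = 144
  FM05: 2 × 5 × 7 = 70
  FM06: 7 × 8 × 8 = 448
Modes with RPN ≥ 65: FM01 (240), FM03 (320), FM04 (144), FM05 (70), FM06 (448) → 5.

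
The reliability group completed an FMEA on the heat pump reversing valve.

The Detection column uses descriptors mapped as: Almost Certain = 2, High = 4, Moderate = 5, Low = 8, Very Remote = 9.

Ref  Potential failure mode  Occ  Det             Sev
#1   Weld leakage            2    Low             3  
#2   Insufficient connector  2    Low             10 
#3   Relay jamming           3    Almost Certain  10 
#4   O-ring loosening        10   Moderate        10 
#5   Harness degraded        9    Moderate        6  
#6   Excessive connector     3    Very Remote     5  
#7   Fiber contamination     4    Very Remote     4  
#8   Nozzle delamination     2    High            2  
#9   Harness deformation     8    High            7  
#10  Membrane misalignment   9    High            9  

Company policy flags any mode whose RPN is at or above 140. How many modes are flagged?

RPN = Severity × Occurrence × Detection:
  #1: 3 × 2 × 8 = 48
  #2: 10 × 2 × 8 = 160
  #3: 10 × 3 × 2 = 60
  #4: 10 × 10 × 5 = 500
  #5: 6 × 9 × 5 = 270
  #6: 5 × 3 × 9 = 135
  #7: 4 × 4 × 9 = 144
  #8: 2 × 2 × 4 = 16
  #9: 7 × 8 × 4 = 224
  #10: 9 × 9 × 4 = 324
Modes with RPN ≥ 140: #2 (160), #4 (500), #5 (270), #7 (144), #9 (224), #10 (324) → 6.

6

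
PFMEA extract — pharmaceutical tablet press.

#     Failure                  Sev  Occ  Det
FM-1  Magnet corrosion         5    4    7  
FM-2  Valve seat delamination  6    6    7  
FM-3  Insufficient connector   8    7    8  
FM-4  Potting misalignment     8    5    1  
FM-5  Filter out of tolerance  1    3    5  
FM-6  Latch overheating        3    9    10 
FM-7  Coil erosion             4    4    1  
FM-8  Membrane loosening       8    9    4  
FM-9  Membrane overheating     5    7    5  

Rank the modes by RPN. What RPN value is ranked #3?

270

RPN = Severity × Occurrence × Detection:
  FM-1: 5 × 4 × 7 = 140
  FM-2: 6 × 6 × 7 = 252
  FM-3: 8 × 7 × 8 = 448
  FM-4: 8 × 5 × 1 = 40
  FM-5: 1 × 3 × 5 = 15
  FM-6: 3 × 9 × 10 = 270
  FM-7: 4 × 4 × 1 = 16
  FM-8: 8 × 9 × 4 = 288
  FM-9: 5 × 7 × 5 = 175
Sorted descending: 448, 288, 270, 252, 175, 140, 40, 16, 15.
The third-highest RPN is 270 (FM-6).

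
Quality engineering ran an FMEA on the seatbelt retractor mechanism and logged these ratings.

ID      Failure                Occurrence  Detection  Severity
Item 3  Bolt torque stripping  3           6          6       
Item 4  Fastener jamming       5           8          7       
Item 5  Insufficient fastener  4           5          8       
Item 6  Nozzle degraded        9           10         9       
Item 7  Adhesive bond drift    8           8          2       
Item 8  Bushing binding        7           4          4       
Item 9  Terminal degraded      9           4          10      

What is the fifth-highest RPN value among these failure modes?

128

RPN = Severity × Occurrence × Detection:
  Item 3: 6 × 3 × 6 = 108
  Item 4: 7 × 5 × 8 = 280
  Item 5: 8 × 4 × 5 = 160
  Item 6: 9 × 9 × 10 = 810
  Item 7: 2 × 8 × 8 = 128
  Item 8: 4 × 7 × 4 = 112
  Item 9: 10 × 9 × 4 = 360
Sorted descending: 810, 360, 280, 160, 128, 112, 108.
The fifth-highest RPN is 128 (Item 7).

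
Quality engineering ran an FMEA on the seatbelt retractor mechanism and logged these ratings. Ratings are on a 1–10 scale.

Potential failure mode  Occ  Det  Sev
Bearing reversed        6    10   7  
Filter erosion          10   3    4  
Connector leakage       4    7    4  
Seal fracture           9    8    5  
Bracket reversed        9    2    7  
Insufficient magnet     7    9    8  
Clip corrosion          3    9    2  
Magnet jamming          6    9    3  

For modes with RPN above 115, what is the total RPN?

1692

RPN = Severity × Occurrence × Detection:
  Bearing reversed: 7 × 6 × 10 = 420
  Filter erosion: 4 × 10 × 3 = 120
  Connector leakage: 4 × 4 × 7 = 112
  Seal fracture: 5 × 9 × 8 = 360
  Bracket reversed: 7 × 9 × 2 = 126
  Insufficient magnet: 8 × 7 × 9 = 504
  Clip corrosion: 2 × 3 × 9 = 54
  Magnet jamming: 3 × 6 × 9 = 162
RPN > 115: Bearing reversed (420), Filter erosion (120), Seal fracture (360), Bracket reversed (126), Insufficient magnet (504), Magnet jamming (162).
Sum: 420 + 120 + 360 + 126 + 504 + 162 = 1692.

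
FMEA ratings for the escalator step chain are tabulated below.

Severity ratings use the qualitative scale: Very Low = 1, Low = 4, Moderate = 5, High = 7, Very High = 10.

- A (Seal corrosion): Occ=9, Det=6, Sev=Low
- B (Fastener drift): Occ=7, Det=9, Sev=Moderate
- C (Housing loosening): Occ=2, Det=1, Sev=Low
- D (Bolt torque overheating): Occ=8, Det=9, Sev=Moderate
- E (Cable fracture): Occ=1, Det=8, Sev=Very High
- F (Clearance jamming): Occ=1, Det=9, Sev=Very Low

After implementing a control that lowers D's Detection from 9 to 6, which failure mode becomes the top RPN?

RPN = Severity × Occurrence × Detection:
  A: 4 × 9 × 6 = 216
  B: 5 × 7 × 9 = 315
  C: 4 × 2 × 1 = 8
  D: 5 × 8 × 9 = 360
  E: 10 × 1 × 8 = 80
  F: 1 × 1 × 9 = 9
After action: D → 5 × 8 × 6 = 240.
Revised RPNs: B=315, D=240, A=216, E=80, F=9, C=8.
Highest is now B (315).

B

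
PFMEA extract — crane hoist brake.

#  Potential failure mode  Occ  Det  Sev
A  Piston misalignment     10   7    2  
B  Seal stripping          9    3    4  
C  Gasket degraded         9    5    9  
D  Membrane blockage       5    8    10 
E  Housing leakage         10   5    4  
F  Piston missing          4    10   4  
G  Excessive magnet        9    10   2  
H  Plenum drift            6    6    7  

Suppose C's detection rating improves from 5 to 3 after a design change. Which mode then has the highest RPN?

D

RPN = Severity × Occurrence × Detection:
  A: 2 × 10 × 7 = 140
  B: 4 × 9 × 3 = 108
  C: 9 × 9 × 5 = 405
  D: 10 × 5 × 8 = 400
  E: 4 × 10 × 5 = 200
  F: 4 × 4 × 10 = 160
  G: 2 × 9 × 10 = 180
  H: 7 × 6 × 6 = 252
After action: C → 9 × 9 × 3 = 243.
Revised RPNs: D=400, H=252, C=243, E=200, G=180, F=160, A=140, B=108.
Highest is now D (400).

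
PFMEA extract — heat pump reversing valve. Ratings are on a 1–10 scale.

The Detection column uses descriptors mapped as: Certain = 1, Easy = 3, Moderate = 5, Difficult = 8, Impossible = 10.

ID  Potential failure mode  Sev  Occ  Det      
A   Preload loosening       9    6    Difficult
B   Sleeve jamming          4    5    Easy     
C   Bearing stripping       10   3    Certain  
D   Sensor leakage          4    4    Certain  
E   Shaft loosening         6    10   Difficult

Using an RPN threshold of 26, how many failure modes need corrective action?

RPN = Severity × Occurrence × Detection:
  A: 9 × 6 × 8 = 432
  B: 4 × 5 × 3 = 60
  C: 10 × 3 × 1 = 30
  D: 4 × 4 × 1 = 16
  E: 6 × 10 × 8 = 480
Modes with RPN ≥ 26: A (432), B (60), C (30), E (480) → 4.

4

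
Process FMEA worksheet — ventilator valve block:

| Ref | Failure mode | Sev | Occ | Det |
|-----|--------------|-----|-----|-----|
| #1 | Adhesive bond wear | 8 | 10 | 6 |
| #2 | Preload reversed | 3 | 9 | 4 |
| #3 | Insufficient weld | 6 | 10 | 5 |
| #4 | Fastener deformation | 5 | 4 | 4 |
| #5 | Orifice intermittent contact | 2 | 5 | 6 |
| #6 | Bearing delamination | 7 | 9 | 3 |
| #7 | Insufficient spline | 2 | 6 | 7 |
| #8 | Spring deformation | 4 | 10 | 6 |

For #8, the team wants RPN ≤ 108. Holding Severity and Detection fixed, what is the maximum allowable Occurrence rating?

#8: S=4, O=10, D=6 → current RPN = 240.
Fixed product = 24. Need 24 × O ≤ 108, so O ≤ 108/24 = 4.50.
Maximum integer Occurrence rating = 4 (gives RPN 96; O=5 would give 120 > 108).

4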